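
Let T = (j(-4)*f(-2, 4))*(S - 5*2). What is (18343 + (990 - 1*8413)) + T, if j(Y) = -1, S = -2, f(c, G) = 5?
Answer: 10980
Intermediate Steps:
T = 60 (T = (-1*5)*(-2 - 5*2) = -5*(-2 - 10) = -5*(-12) = 60)
(18343 + (990 - 1*8413)) + T = (18343 + (990 - 1*8413)) + 60 = (18343 + (990 - 8413)) + 60 = (18343 - 7423) + 60 = 10920 + 60 = 10980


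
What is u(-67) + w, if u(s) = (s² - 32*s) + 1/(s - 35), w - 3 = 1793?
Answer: 859757/102 ≈ 8429.0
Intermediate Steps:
w = 1796 (w = 3 + 1793 = 1796)
u(s) = s² + 1/(-35 + s) - 32*s (u(s) = (s² - 32*s) + 1/(-35 + s) = s² + 1/(-35 + s) - 32*s)
u(-67) + w = (1 + (-67)³ - 67*(-67)² + 1120*(-67))/(-35 - 67) + 1796 = (1 - 300763 - 67*4489 - 75040)/(-102) + 1796 = -(1 - 300763 - 300763 - 75040)/102 + 1796 = -1/102*(-676565) + 1796 = 676565/102 + 1796 = 859757/102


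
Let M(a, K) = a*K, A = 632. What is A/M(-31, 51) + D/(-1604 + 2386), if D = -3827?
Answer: -384983/72726 ≈ -5.2936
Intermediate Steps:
M(a, K) = K*a
A/M(-31, 51) + D/(-1604 + 2386) = 632/((51*(-31))) - 3827/(-1604 + 2386) = 632/(-1581) - 3827/782 = 632*(-1/1581) - 3827*1/782 = -632/1581 - 3827/782 = -384983/72726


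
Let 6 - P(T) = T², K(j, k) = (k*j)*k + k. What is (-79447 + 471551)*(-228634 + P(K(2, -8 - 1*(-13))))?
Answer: -90832067912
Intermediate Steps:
K(j, k) = k + j*k² (K(j, k) = (j*k)*k + k = j*k² + k = k + j*k²)
P(T) = 6 - T²
(-79447 + 471551)*(-228634 + P(K(2, -8 - 1*(-13)))) = (-79447 + 471551)*(-228634 + (6 - ((-8 - 1*(-13))*(1 + 2*(-8 - 1*(-13))))²)) = 392104*(-228634 + (6 - ((-8 + 13)*(1 + 2*(-8 + 13)))²)) = 392104*(-228634 + (6 - (5*(1 + 2*5))²)) = 392104*(-228634 + (6 - (5*(1 + 10))²)) = 392104*(-228634 + (6 - (5*11)²)) = 392104*(-228634 + (6 - 1*55²)) = 392104*(-228634 + (6 - 1*3025)) = 392104*(-228634 + (6 - 3025)) = 392104*(-228634 - 3019) = 392104*(-231653) = -90832067912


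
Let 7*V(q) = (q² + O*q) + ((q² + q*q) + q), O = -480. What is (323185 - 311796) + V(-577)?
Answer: 1354893/7 ≈ 1.9356e+5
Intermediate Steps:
V(q) = -479*q/7 + 3*q²/7 (V(q) = ((q² - 480*q) + ((q² + q*q) + q))/7 = ((q² - 480*q) + ((q² + q²) + q))/7 = ((q² - 480*q) + (2*q² + q))/7 = ((q² - 480*q) + (q + 2*q²))/7 = (-479*q + 3*q²)/7 = -479*q/7 + 3*q²/7)
(323185 - 311796) + V(-577) = (323185 - 311796) + (⅐)*(-577)*(-479 + 3*(-577)) = 11389 + (⅐)*(-577)*(-479 - 1731) = 11389 + (⅐)*(-577)*(-2210) = 11389 + 1275170/7 = 1354893/7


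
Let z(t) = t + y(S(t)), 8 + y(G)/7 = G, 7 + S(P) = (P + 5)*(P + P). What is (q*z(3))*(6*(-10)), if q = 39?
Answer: -547560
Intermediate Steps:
S(P) = -7 + 2*P*(5 + P) (S(P) = -7 + (P + 5)*(P + P) = -7 + (5 + P)*(2*P) = -7 + 2*P*(5 + P))
y(G) = -56 + 7*G
z(t) = -105 + 14*t² + 71*t (z(t) = t + (-56 + 7*(-7 + 2*t² + 10*t)) = t + (-56 + (-49 + 14*t² + 70*t)) = t + (-105 + 14*t² + 70*t) = -105 + 14*t² + 71*t)
(q*z(3))*(6*(-10)) = (39*(-105 + 14*3² + 71*3))*(6*(-10)) = (39*(-105 + 14*9 + 213))*(-60) = (39*(-105 + 126 + 213))*(-60) = (39*234)*(-60) = 9126*(-60) = -547560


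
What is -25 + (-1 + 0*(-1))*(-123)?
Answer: 98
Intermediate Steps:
-25 + (-1 + 0*(-1))*(-123) = -25 + (-1 + 0)*(-123) = -25 - 1*(-123) = -25 + 123 = 98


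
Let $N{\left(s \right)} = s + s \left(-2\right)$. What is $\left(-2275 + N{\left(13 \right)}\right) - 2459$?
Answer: $-4747$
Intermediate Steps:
$N{\left(s \right)} = - s$ ($N{\left(s \right)} = s - 2 s = - s$)
$\left(-2275 + N{\left(13 \right)}\right) - 2459 = \left(-2275 - 13\right) - 2459 = -2288 - 2459 = -4747$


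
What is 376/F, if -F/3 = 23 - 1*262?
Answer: 376/717 ≈ 0.52441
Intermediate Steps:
F = 717 (F = -3*(23 - 1*262) = -3*(23 - 262) = -3*(-239) = 717)
376/F = 376/717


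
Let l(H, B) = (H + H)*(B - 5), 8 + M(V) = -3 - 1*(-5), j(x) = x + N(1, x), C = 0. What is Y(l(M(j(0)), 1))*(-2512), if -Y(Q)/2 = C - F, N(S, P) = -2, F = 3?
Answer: -15072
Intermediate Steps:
j(x) = -2 + x (j(x) = x - 2 = -2 + x)
M(V) = -6 (M(V) = -8 + (-3 - 1*(-5)) = -8 + (-3 + 5) = -8 + 2 = -6)
l(H, B) = 2*H*(-5 + B) (l(H, B) = (2*H)*(-5 + B) = 2*H*(-5 + B))
Y(Q) = 6 (Y(Q) = -2*(0 - 1*3) = -2*(0 - 3) = -2*(-3) = 6)
Y(l(M(j(0)), 1))*(-2512) = 6*(-2512) = -15072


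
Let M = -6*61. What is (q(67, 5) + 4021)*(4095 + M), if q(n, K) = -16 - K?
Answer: 14916000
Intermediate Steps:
M = -366
(q(67, 5) + 4021)*(4095 + M) = ((-16 - 1*5) + 4021)*(4095 - 366) = ((-16 - 5) + 4021)*3729 = (-21 + 4021)*3729 = 4000*3729 = 14916000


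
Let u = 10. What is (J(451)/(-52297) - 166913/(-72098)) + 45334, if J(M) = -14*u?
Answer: 24420142707755/538644158 ≈ 45336.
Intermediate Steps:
J(M) = -140 (J(M) = -14*10 = -140)
(J(451)/(-52297) - 166913/(-72098)) + 45334 = (-140/(-52297) - 166913/(-72098)) + 45334 = (-140*(-1/52297) - 166913*(-1/72098)) + 45334 = (20/7471 + 166913/72098) + 45334 = 1248448983/538644158 + 45334 = 24420142707755/538644158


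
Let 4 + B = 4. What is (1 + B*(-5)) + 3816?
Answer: 3817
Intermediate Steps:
B = 0 (B = -4 + 4 = 0)
(1 + B*(-5)) + 3816 = (1 + 0*(-5)) + 3816 = (1 + 0) + 3816 = 1 + 3816 = 3817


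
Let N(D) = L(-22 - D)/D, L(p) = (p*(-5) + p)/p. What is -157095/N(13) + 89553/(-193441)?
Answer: 395051622423/773764 ≈ 5.1056e+5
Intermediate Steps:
L(p) = -4 (L(p) = (-5*p + p)/p = (-4*p)/p = -4)
N(D) = -4/D
-157095/N(13) + 89553/(-193441) = -157095/((-4/13)) + 89553/(-193441) = -157095/((-4*1/13)) + 89553*(-1/193441) = -157095/(-4/13) - 89553/193441 = -157095*(-13/4) - 89553/193441 = 2042235/4 - 89553/193441 = 395051622423/773764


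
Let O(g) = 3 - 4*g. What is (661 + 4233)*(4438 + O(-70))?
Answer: 23104574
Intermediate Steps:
(661 + 4233)*(4438 + O(-70)) = (661 + 4233)*(4438 + (3 - 4*(-70))) = 4894*(4438 + (3 + 280)) = 4894*(4438 + 283) = 4894*4721 = 23104574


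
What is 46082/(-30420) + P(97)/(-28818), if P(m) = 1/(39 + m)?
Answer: -5016856021/3311764560 ≈ -1.5149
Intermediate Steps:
46082/(-30420) + P(97)/(-28818) = 46082/(-30420) + 1/((39 + 97)*(-28818)) = 46082*(-1/30420) - 1/28818/136 = -23041/15210 + (1/136)*(-1/28818) = -23041/15210 - 1/3919248 = -5016856021/3311764560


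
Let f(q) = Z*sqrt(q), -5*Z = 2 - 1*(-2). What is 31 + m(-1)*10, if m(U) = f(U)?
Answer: 31 - 8*I ≈ 31.0 - 8.0*I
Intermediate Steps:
Z = -4/5 (Z = -(2 - 1*(-2))/5 = -(2 + 2)/5 = -1/5*4 = -4/5 ≈ -0.80000)
f(q) = -4*sqrt(q)/5
m(U) = -4*sqrt(U)/5
31 + m(-1)*10 = 31 - 4*I/5*10 = 31 - 8*I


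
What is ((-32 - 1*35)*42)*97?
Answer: -272958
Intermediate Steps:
((-32 - 1*35)*42)*97 = ((-32 - 35)*42)*97 = -67*42*97 = -2814*97 = -272958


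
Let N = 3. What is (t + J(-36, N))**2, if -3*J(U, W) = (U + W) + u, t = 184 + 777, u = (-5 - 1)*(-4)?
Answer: 929296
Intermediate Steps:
u = 24 (u = -6*(-4) = 24)
t = 961
J(U, W) = -8 - U/3 - W/3 (J(U, W) = -((U + W) + 24)/3 = -(24 + U + W)/3 = -8 - U/3 - W/3)
(t + J(-36, N))**2 = (961 + (-8 - 1/3*(-36) - 1/3*3))**2 = (961 + (-8 + 12 - 1))**2 = (961 + 3)**2 = 964**2 = 929296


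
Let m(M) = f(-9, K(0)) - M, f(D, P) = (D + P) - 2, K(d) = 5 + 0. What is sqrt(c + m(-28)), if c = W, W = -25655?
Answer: I*sqrt(25633) ≈ 160.1*I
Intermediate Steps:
K(d) = 5
c = -25655
f(D, P) = -2 + D + P
m(M) = -6 - M (m(M) = (-2 - 9 + 5) - M = -6 - M)
sqrt(c + m(-28)) = sqrt(-25655 + (-6 - 1*(-28))) = sqrt(-25655 + (-6 + 28)) = sqrt(-25655 + 22) = sqrt(-25633) = I*sqrt(25633)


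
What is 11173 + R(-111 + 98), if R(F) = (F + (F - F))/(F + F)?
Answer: 22347/2 ≈ 11174.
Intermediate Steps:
R(F) = ½ (R(F) = (F + 0)/((2*F)) = F*(1/(2*F)) = ½)
11173 + R(-111 + 98) = 11173 + ½ = 22347/2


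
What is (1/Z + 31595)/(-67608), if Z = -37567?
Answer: -296732341/634957434 ≈ -0.46733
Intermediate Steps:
(1/Z + 31595)/(-67608) = (1/(-37567) + 31595)/(-67608) = (-1/37567 + 31595)*(-1/67608) = (1186929364/37567)*(-1/67608) = -296732341/634957434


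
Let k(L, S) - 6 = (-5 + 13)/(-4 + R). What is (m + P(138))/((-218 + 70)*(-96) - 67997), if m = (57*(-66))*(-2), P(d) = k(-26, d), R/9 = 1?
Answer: -1982/14155 ≈ -0.14002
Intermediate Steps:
R = 9 (R = 9*1 = 9)
k(L, S) = 38/5 (k(L, S) = 6 + (-5 + 13)/(-4 + 9) = 6 + 8/5 = 38/5)
P(d) = 38/5
m = 7524 (m = -3762*(-2) = 7524)
(m + P(138))/((-218 + 70)*(-96) - 67997) = (7524 + 38/5)/((-218 + 70)*(-96) - 67997) = 37658/(5*(-148*(-96) - 67997)) = 37658/(5*(14208 - 67997)) = (37658/5)/(-53789) = (37658/5)*(-1/53789) = -1982/14155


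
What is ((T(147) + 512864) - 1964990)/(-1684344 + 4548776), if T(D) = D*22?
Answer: -362223/716108 ≈ -0.50582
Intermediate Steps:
T(D) = 22*D
((T(147) + 512864) - 1964990)/(-1684344 + 4548776) = ((22*147 + 512864) - 1964990)/(-1684344 + 4548776) = ((3234 + 512864) - 1964990)/2864432 = (516098 - 1964990)*(1/2864432) = -1448892*1/2864432 = -362223/716108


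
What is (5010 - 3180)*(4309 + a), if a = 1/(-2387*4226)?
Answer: 39772189487655/5043731 ≈ 7.8855e+6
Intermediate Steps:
a = -1/10087462 (a = -1/2387*1/4226 = -1/10087462 ≈ -9.9133e-8)
(5010 - 3180)*(4309 + a) = (5010 - 3180)*(4309 - 1/10087462) = 1830*(43466873757/10087462) = 39772189487655/5043731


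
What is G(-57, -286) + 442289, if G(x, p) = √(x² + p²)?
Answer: 442289 + √85045 ≈ 4.4258e+5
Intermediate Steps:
G(x, p) = √(p² + x²)
G(-57, -286) + 442289 = √((-286)² + (-57)²) + 442289 = √(81796 + 3249) + 442289 = √85045 + 442289 = 442289 + √85045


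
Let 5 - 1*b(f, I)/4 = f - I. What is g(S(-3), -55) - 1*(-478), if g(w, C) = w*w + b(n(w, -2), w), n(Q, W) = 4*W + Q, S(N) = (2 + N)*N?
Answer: 539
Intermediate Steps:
S(N) = N*(2 + N)
n(Q, W) = Q + 4*W
b(f, I) = 20 - 4*f + 4*I (b(f, I) = 20 - 4*(f - I) = 20 + (-4*f + 4*I) = 20 - 4*f + 4*I)
g(w, C) = 52 + w**2 (g(w, C) = w*w + (20 - 4*(w + 4*(-2)) + 4*w) = w**2 + (20 - 4*(w - 8) + 4*w) = w**2 + (20 - 4*(-8 + w) + 4*w) = w**2 + (20 + (32 - 4*w) + 4*w) = w**2 + 52 = 52 + w**2)
g(S(-3), -55) - 1*(-478) = (52 + (-3*(2 - 3))**2) - 1*(-478) = (52 + (-3*(-1))**2) + 478 = (52 + 3**2) + 478 = (52 + 9) + 478 = 61 + 478 = 539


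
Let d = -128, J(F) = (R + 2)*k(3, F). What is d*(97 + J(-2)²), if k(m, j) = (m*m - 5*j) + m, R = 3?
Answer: -1561216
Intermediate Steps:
k(m, j) = m + m² - 5*j (k(m, j) = (m² - 5*j) + m = m + m² - 5*j)
J(F) = 60 - 25*F (J(F) = (3 + 2)*(3 + 3² - 5*F) = 5*(3 + 9 - 5*F) = 5*(12 - 5*F) = 60 - 25*F)
d*(97 + J(-2)²) = -128*(97 + (60 - 25*(-2))²) = -128*(97 + (60 + 50)²) = -128*(97 + 110²) = -128*(97 + 12100) = -128*12197 = -1561216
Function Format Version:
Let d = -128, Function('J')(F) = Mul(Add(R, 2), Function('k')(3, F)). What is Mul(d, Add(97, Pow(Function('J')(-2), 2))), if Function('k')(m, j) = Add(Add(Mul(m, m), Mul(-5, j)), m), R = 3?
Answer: -1561216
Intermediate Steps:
Function('k')(m, j) = Add(m, Pow(m, 2), Mul(-5, j)) (Function('k')(m, j) = Add(Add(Pow(m, 2), Mul(-5, j)), m) = Add(m, Pow(m, 2), Mul(-5, j)))
Function('J')(F) = Add(60, Mul(-25, F)) (Function('J')(F) = Mul(Add(3, 2), Add(3, Pow(3, 2), Mul(-5, F))) = Mul(5, Add(3, 9, Mul(-5, F))) = Mul(5, Add(12, Mul(-5, F))) = Add(60, Mul(-25, F)))
Mul(d, Add(97, Pow(Function('J')(-2), 2))) = Mul(-128, Add(97, Pow(Add(60, Mul(-25, -2)), 2))) = Mul(-128, Add(97, Pow(Add(60, 50), 2))) = Mul(-128, Add(97, Pow(110, 2))) = Mul(-128, Add(97, 12100)) = Mul(-128, 12197) = -1561216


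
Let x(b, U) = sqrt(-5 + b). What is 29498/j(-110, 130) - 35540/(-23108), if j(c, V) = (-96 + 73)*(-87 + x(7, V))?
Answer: 2338859941/143633551 + 4214*sqrt(2)/24863 ≈ 16.523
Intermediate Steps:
j(c, V) = 2001 - 23*sqrt(2) (j(c, V) = (-96 + 73)*(-87 + sqrt(-5 + 7)) = -23*(-87 + sqrt(2)) = 2001 - 23*sqrt(2))
29498/j(-110, 130) - 35540/(-23108) = 29498/(2001 - 23*sqrt(2)) - 35540/(-23108) = 29498/(2001 - 23*sqrt(2)) - 35540*(-1/23108) = 29498/(2001 - 23*sqrt(2)) + 8885/5777 = 8885/5777 + 29498/(2001 - 23*sqrt(2))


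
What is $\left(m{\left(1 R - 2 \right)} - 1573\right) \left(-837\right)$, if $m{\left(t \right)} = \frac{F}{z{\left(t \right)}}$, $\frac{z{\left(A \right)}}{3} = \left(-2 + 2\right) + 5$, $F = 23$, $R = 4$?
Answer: $\frac{6576588}{5} \approx 1.3153 \cdot 10^{6}$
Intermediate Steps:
$z{\left(A \right)} = 15$ ($z{\left(A \right)} = 3 \left(\left(-2 + 2\right) + 5\right) = 3 \left(0 + 5\right) = 3 \cdot 5 = 15$)
$m{\left(t \right)} = \frac{23}{15}$
$\left(m{\left(1 R - 2 \right)} - 1573\right) \left(-837\right) = \left(\frac{23}{15} - 1573\right) \left(-837\right) = \left(- \frac{23572}{15}\right) \left(-837\right) = \frac{6576588}{5}$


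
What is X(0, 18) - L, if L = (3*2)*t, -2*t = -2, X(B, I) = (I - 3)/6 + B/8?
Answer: -7/2 ≈ -3.5000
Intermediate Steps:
X(B, I) = -½ + I/6 + B/8 (X(B, I) = (-3 + I)*(⅙) + B*(⅛) = (-½ + I/6) + B/8 = -½ + I/6 + B/8)
t = 1 (t = -½*(-2) = 1)
L = 6 (L = (3*2)*1 = 6*1 = 6)
X(0, 18) - L = (-½ + (⅙)*18 + (⅛)*0) - 1*6 = (-½ + 3 + 0) - 6 = 5/2 - 6 = -7/2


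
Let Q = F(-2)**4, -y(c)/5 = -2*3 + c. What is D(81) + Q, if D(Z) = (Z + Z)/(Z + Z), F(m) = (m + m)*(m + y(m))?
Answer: 533794817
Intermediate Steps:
y(c) = 30 - 5*c (y(c) = -5*(-2*3 + c) = -5*(-6 + c) = 30 - 5*c)
F(m) = 2*m*(30 - 4*m) (F(m) = (m + m)*(m + (30 - 5*m)) = (2*m)*(30 - 4*m) = 2*m*(30 - 4*m))
D(Z) = 1 (D(Z) = (2*Z)/((2*Z)) = (2*Z)*(1/(2*Z)) = 1)
Q = 533794816 (Q = (4*(-2)*(15 - 2*(-2)))**4 = (4*(-2)*(15 + 4))**4 = (4*(-2)*19)**4 = (-152)**4 = 533794816)
D(81) + Q = 1 + 533794816 = 533794817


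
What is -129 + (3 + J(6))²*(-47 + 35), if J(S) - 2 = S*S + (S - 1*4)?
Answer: -22317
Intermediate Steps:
J(S) = -2 + S + S² (J(S) = 2 + (S*S + (S - 1*4)) = 2 + (S² + (S - 4)) = 2 + (S² + (-4 + S)) = 2 + (-4 + S + S²) = -2 + S + S²)
-129 + (3 + J(6))²*(-47 + 35) = -129 + (3 + (-2 + 6 + 6²))²*(-47 + 35) = -129 + (3 + (-2 + 6 + 36))²*(-12) = -129 + (3 + 40)²*(-12) = -129 + 43²*(-12) = -129 + 1849*(-12) = -129 - 22188 = -22317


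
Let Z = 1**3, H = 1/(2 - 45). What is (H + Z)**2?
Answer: 1764/1849 ≈ 0.95403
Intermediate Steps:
H = -1/43 (H = 1/(-43) = -1/43 ≈ -0.023256)
Z = 1
(H + Z)**2 = (-1/43 + 1)**2 = (42/43)**2 = 1764/1849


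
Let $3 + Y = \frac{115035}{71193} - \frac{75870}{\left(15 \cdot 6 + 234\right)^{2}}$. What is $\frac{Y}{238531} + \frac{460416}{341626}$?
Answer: $\frac{2533230418192403701}{1879654587995023992} \approx 1.3477$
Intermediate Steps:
$Y = - \frac{97198567}{46133064}$ ($Y = -3 + \left(\frac{115035}{71193} - \frac{75870}{\left(15 \cdot 6 + 234\right)^{2}}\right) = -3 + \left(115035 \cdot \frac{1}{71193} - \frac{75870}{\left(90 + 234\right)^{2}}\right) = -3 + \left(\frac{38345}{23731} - \frac{75870}{324^{2}}\right) = -3 + \left(\frac{38345}{23731} - \frac{75870}{104976}\right) = -3 + \left(\frac{38345}{23731} - \frac{1405}{1944}\right) = -3 + \frac{41200625}{46133064} = - \frac{97198567}{46133064} \approx -2.1069$)
$\frac{Y}{238531} + \frac{460416}{341626} = - \frac{97198567}{46133064 \cdot 238531} + \frac{460416}{341626} = \left(- \frac{97198567}{46133064}\right) \frac{1}{238531} + 460416 \cdot \frac{1}{341626} = - \frac{97198567}{11004165888984} + \frac{230208}{170813} = \frac{2533230418192403701}{1879654587995023992}$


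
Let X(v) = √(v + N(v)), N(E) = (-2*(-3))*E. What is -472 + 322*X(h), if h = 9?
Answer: -472 + 966*√7 ≈ 2083.8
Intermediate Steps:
N(E) = 6*E
X(v) = √7*√v (X(v) = √(v + 6*v) = √(7*v) = √7*√v)
-472 + 322*X(h) = -472 + 322*(√7*√9) = -472 + 322*(√7*3) = -472 + 322*(3*√7) = -472 + 966*√7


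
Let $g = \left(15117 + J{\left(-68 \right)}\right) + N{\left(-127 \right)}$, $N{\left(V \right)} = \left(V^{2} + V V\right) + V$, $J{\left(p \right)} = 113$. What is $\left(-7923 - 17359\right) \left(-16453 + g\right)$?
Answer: $-781416056$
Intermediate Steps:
$N{\left(V \right)} = V + 2 V^{2}$ ($N{\left(V \right)} = \left(V^{2} + V^{2}\right) + V = 2 V^{2} + V = V + 2 V^{2}$)
$g = 47361$ ($g = \left(15117 + 113\right) - 127 \left(1 + 2 \left(-127\right)\right) = 15230 - 127 \left(1 - 254\right) = 15230 - -32131 = 15230 + 32131 = 47361$)
$\left(-7923 - 17359\right) \left(-16453 + g\right) = \left(-7923 - 17359\right) \left(-16453 + 47361\right) = \left(-25282\right) 30908 = -781416056$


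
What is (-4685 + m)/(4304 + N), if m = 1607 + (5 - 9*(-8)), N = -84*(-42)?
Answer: -3001/7832 ≈ -0.38317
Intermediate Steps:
N = 3528
m = 1684 (m = 1607 + (5 + 72) = 1607 + 77 = 1684)
(-4685 + m)/(4304 + N) = (-4685 + 1684)/(4304 + 3528) = -3001/7832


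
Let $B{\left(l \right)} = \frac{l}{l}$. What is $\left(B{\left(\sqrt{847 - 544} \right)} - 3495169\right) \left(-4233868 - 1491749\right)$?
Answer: $20011993318656$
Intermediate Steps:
$B{\left(l \right)} = 1$
$\left(B{\left(\sqrt{847 - 544} \right)} - 3495169\right) \left(-4233868 - 1491749\right) = \left(1 - 3495169\right) \left(-4233868 - 1491749\right) = \left(-3495168\right) \left(-5725617\right) = 20011993318656$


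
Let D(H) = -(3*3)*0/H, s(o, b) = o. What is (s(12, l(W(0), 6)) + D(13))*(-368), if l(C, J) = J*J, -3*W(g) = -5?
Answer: -4416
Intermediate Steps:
W(g) = 5/3 (W(g) = -⅓*(-5) = 5/3)
l(C, J) = J²
D(H) = 0 (D(H) = -9*0/H = -0/H = -1*0 = 0)
(s(12, l(W(0), 6)) + D(13))*(-368) = (12 + 0)*(-368) = 12*(-368) = -4416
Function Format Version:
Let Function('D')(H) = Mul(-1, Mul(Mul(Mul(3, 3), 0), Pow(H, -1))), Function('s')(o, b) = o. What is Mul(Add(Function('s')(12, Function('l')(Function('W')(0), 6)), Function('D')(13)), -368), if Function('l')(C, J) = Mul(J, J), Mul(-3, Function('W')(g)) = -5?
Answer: -4416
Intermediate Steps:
Function('W')(g) = Rational(5, 3) (Function('W')(g) = Mul(Rational(-1, 3), -5) = Rational(5, 3))
Function('l')(C, J) = Pow(J, 2)
Function('D')(H) = 0 (Function('D')(H) = Mul(-1, Mul(Mul(9, 0), Pow(H, -1))) = Mul(-1, Mul(0, Pow(H, -1))) = Mul(-1, 0) = 0)
Mul(Add(Function('s')(12, Function('l')(Function('W')(0), 6)), Function('D')(13)), -368) = Mul(Add(12, 0), -368) = Mul(12, -368) = -4416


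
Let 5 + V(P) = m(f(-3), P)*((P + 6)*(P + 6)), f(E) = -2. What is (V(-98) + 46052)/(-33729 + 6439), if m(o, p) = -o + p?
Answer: 766497/27290 ≈ 28.087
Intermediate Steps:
m(o, p) = p - o
V(P) = -5 + (6 + P)²*(2 + P) (V(P) = -5 + (P - 1*(-2))*((P + 6)*(P + 6)) = -5 + (P + 2)*((6 + P)*(6 + P)) = -5 + (2 + P)*(6 + P)² = -5 + (6 + P)²*(2 + P))
(V(-98) + 46052)/(-33729 + 6439) = ((-5 + (6 - 98)²*(2 - 98)) + 46052)/(-33729 + 6439) = ((-5 + (-92)²*(-96)) + 46052)/(-27290) = ((-5 + 8464*(-96)) + 46052)*(-1/27290) = ((-5 - 812544) + 46052)*(-1/27290) = (-812549 + 46052)*(-1/27290) = -766497*(-1/27290) = 766497/27290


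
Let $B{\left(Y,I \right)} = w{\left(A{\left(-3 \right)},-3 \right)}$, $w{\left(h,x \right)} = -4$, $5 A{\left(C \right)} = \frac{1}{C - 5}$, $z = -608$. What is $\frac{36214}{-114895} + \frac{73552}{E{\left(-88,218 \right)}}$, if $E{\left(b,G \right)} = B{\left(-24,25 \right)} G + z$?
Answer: $- \frac{212608844}{4251115} \approx -50.013$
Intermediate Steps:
$A{\left(C \right)} = \frac{1}{5 \left(-5 + C\right)}$ ($A{\left(C \right)} = \frac{1}{5 \left(C - 5\right)} = \frac{1}{5 \left(-5 + C\right)}$)
$B{\left(Y,I \right)} = -4$
$E{\left(b,G \right)} = -608 - 4 G$ ($E{\left(b,G \right)} = - 4 G - 608 = -608 - 4 G$)
$\frac{36214}{-114895} + \frac{73552}{E{\left(-88,218 \right)}} = \frac{36214}{-114895} + \frac{73552}{-608 - 872} = 36214 \left(- \frac{1}{114895}\right) + \frac{73552}{-608 - 872} = - \frac{36214}{114895} + \frac{73552}{-1480} = - \frac{36214}{114895} + 73552 \left(- \frac{1}{1480}\right) = - \frac{36214}{114895} - \frac{9194}{185} = - \frac{212608844}{4251115}$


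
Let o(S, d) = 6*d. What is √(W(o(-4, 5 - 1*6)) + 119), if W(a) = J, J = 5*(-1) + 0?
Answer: √114 ≈ 10.677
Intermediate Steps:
J = -5 (J = -5 + 0 = -5)
W(a) = -5
√(W(o(-4, 5 - 1*6)) + 119) = √(-5 + 119) = √114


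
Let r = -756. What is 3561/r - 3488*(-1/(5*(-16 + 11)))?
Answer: -908651/6300 ≈ -144.23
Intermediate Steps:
3561/r - 3488*(-1/(5*(-16 + 11))) = 3561/(-756) - 3488*(-1/(5*(-16 + 11))) = 3561*(-1/756) - 3488/((-5*(-5))) = -1187/252 - 3488/25 = -908651/6300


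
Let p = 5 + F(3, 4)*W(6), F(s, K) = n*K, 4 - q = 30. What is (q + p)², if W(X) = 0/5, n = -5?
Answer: 441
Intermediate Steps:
q = -26 (q = 4 - 1*30 = 4 - 30 = -26)
F(s, K) = -5*K
W(X) = 0 (W(X) = 0*(⅕) = 0)
p = 5 (p = 5 - 5*4*0 = 5 - 20*0 = 5 + 0 = 5)
(q + p)² = (-26 + 5)² = (-21)² = 441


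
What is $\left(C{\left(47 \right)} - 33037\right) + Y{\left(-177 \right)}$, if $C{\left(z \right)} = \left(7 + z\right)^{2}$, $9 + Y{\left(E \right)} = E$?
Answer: $-30307$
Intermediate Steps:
$Y{\left(E \right)} = -9 + E$
$\left(C{\left(47 \right)} - 33037\right) + Y{\left(-177 \right)} = \left(\left(7 + 47\right)^{2} - 33037\right) - 186 = \left(54^{2} - 33037\right) - 186 = \left(2916 - 33037\right) - 186 = -30121 - 186 = -30307$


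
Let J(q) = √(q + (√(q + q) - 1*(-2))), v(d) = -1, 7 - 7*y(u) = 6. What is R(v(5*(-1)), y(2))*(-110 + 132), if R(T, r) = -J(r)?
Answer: -22*√(105 + 7*√14)/7 ≈ -35.998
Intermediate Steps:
y(u) = ⅐ (y(u) = 1 - ⅐*6 = 1 - 6/7 = ⅐)
J(q) = √(2 + q + √2*√q) (J(q) = √(q + (√(2*q) + 2)) = √(q + (√2*√q + 2)) = √(q + (2 + √2*√q)) = √(2 + q + √2*√q))
R(T, r) = -√(2 + r + √2*√r)
R(v(5*(-1)), y(2))*(-110 + 132) = (-√(2 + ⅐ + √2*√(⅐)))*(-110 + 132) = -√(2 + ⅐ + √2*(√7/7))*22 = -√(2 + ⅐ + √14/7)*22 = -√(15/7 + √14/7)*22 = -22*√(15/7 + √14/7)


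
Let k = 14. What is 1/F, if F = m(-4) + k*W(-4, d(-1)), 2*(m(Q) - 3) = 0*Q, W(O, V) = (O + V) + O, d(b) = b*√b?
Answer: -109/12077 + 14*I/12077 ≈ -0.0090254 + 0.0011592*I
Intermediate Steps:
d(b) = b^(3/2)
W(O, V) = V + 2*O
m(Q) = 3 (m(Q) = 3 + (0*Q)/2 = 3 + (½)*0 = 3 + 0 = 3)
F = -109 - 14*I (F = 3 + 14*((-1)^(3/2) + 2*(-4)) = 3 + 14*(-I - 8) = 3 + 14*(-8 - I) = 3 + (-112 - 14*I) = -109 - 14*I ≈ -109.0 - 14.0*I)
1/F = 1/(-109 - 14*I) = (-109 + 14*I)/12077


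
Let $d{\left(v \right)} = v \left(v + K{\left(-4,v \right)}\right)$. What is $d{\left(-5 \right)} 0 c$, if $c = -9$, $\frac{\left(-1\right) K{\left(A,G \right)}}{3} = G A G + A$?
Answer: $0$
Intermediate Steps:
$K{\left(A,G \right)} = - 3 A - 3 A G^{2}$ ($K{\left(A,G \right)} = - 3 \left(G A G + A\right) = - 3 \left(A G G + A\right) = - 3 \left(A G^{2} + A\right) = - 3 \left(A + A G^{2}\right) = - 3 A - 3 A G^{2}$)
$d{\left(v \right)} = v \left(12 + v + 12 v^{2}\right)$ ($d{\left(v \right)} = v \left(v - - 12 \left(1 + v^{2}\right)\right) = v \left(v + \left(12 + 12 v^{2}\right)\right) = v \left(12 + v + 12 v^{2}\right)$)
$d{\left(-5 \right)} 0 c = - 5 \left(12 - 5 + 12 \left(-5\right)^{2}\right) 0 \left(-9\right) = - 5 \left(12 - 5 + 12 \cdot 25\right) 0 \left(-9\right) = - 5 \left(12 - 5 + 300\right) 0 \left(-9\right) = \left(-5\right) 307 \cdot 0 \left(-9\right) = \left(-1535\right) 0 \left(-9\right) = 0 \left(-9\right) = 0$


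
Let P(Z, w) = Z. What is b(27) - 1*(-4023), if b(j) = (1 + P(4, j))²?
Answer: 4048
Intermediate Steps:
b(j) = 25 (b(j) = (1 + 4)² = 5² = 25)
b(27) - 1*(-4023) = 25 - 1*(-4023) = 25 + 4023 = 4048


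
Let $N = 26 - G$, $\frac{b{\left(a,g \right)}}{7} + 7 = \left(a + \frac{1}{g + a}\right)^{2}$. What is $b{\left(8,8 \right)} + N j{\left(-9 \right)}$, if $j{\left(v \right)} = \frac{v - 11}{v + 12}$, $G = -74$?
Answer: $- \frac{200171}{768} \approx -260.64$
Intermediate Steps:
$j{\left(v \right)} = \frac{-11 + v}{12 + v}$
$b{\left(a,g \right)} = -49 + 7 \left(a + \frac{1}{a + g}\right)^{2}$ ($b{\left(a,g \right)} = -49 + 7 \left(a + \frac{1}{g + a}\right)^{2} = -49 + 7 \left(a + \frac{1}{a + g}\right)^{2}$)
$N = 100$ ($N = 26 - -74 = 26 + 74 = 100$)
$b{\left(8,8 \right)} + N j{\left(-9 \right)} = \left(-49 + \frac{7 \left(1 + 8^{2} + 8 \cdot 8\right)^{2}}{\left(8 + 8\right)^{2}}\right) + 100 \frac{-11 - 9}{12 - 9} = \left(-49 + \frac{7 \left(1 + 64 + 64\right)^{2}}{256}\right) + 100 \cdot \frac{1}{3} \left(-20\right) = \left(-49 + 7 \cdot \frac{1}{256} \cdot 129^{2}\right) + 100 \cdot \frac{1}{3} \left(-20\right) = \left(-49 + 7 \cdot \frac{1}{256} \cdot 16641\right) + 100 \left(- \frac{20}{3}\right) = \left(-49 + \frac{116487}{256}\right) - \frac{2000}{3} = \frac{103943}{256} - \frac{2000}{3} = - \frac{200171}{768}$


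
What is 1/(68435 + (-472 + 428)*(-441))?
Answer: 1/87839 ≈ 1.1384e-5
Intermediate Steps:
1/(68435 + (-472 + 428)*(-441)) = 1/(68435 - 44*(-441)) = 1/(68435 + 19404) = 1/87839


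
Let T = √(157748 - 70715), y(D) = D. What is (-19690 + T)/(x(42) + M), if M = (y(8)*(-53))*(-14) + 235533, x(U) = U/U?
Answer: -1969/24147 + √87033/241470 ≈ -0.080320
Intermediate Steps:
T = √87033 ≈ 295.01
x(U) = 1
M = 241469 (M = (8*(-53))*(-14) + 235533 = -424*(-14) + 235533 = 5936 + 235533 = 241469)
(-19690 + T)/(x(42) + M) = (-19690 + √87033)/(1 + 241469) = (-19690 + √87033)/241470 = (-19690 + √87033)*(1/241470) = -1969/24147 + √87033/241470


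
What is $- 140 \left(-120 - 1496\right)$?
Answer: $226240$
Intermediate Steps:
$- 140 \left(-120 - 1496\right) = \left(-140\right) \left(-1616\right) = 226240$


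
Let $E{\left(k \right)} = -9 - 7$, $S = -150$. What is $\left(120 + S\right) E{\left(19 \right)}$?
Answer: $480$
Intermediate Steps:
$E{\left(k \right)} = -16$ ($E{\left(k \right)} = -9 - 7 = -16$)
$\left(120 + S\right) E{\left(19 \right)} = \left(120 - 150\right) \left(-16\right) = \left(-30\right) \left(-16\right) = 480$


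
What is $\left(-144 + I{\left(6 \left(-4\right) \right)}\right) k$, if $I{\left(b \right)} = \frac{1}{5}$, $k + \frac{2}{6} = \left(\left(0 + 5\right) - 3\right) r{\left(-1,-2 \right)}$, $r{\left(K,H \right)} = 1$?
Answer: $- \frac{719}{3} \approx -239.67$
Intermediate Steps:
$k = \frac{5}{3}$ ($k = - \frac{1}{3} + \left(\left(0 + 5\right) - 3\right) 1 = - \frac{1}{3} + \left(5 - 3\right) 1 = - \frac{1}{3} + 2 \cdot 1 = - \frac{1}{3} + 2 = \frac{5}{3} \approx 1.6667$)
$I{\left(b \right)} = \frac{1}{5}$
$\left(-144 + I{\left(6 \left(-4\right) \right)}\right) k = \left(-144 + \frac{1}{5}\right) \frac{5}{3} = \left(- \frac{719}{5}\right) \frac{5}{3} = - \frac{719}{3}$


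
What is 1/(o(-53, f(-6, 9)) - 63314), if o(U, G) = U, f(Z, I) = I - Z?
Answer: -1/63367 ≈ -1.5781e-5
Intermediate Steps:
1/(o(-53, f(-6, 9)) - 63314) = 1/(-53 - 63314) = 1/(-63367) = -1/63367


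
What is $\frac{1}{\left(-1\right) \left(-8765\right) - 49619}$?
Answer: $- \frac{1}{40854} \approx -2.4477 \cdot 10^{-5}$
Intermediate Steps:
$\frac{1}{\left(-1\right) \left(-8765\right) - 49619} = \frac{1}{8765 - 49619} = \frac{1}{-40854} = - \frac{1}{40854}$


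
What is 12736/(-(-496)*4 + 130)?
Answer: 6368/1057 ≈ 6.0246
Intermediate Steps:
12736/(-(-496)*4 + 130) = 12736/(-124*(-16) + 130) = 12736/(1984 + 130) = 12736/2114 = 12736*(1/2114) = 6368/1057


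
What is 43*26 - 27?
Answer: 1091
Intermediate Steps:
43*26 - 27 = 1118 - 27 = 1091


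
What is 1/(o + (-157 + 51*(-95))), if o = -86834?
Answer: -1/91836 ≈ -1.0889e-5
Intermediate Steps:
1/(o + (-157 + 51*(-95))) = 1/(-86834 + (-157 + 51*(-95))) = 1/(-86834 + (-157 - 4845)) = 1/(-86834 - 5002) = 1/(-91836) = -1/91836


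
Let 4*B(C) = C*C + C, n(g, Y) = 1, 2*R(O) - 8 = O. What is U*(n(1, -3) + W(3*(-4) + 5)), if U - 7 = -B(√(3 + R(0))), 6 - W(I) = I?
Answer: 147/2 - 7*√7/2 ≈ 64.240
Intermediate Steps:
R(O) = 4 + O/2
W(I) = 6 - I
B(C) = C/4 + C²/4 (B(C) = (C*C + C)/4 = (C² + C)/4 = (C + C²)/4 = C/4 + C²/4)
U = 7 - √7*(1 + √7)/4 (U = 7 - √(3 + (4 + (½)*0))*(1 + √(3 + (4 + (½)*0)))/4 = 7 - √(3 + (4 + 0))*(1 + √(3 + (4 + 0)))/4 = 7 - √(3 + 4)*(1 + √(3 + 4))/4 = 7 - √7*(1 + √7)/4 ≈ 4.5886)
U*(n(1, -3) + W(3*(-4) + 5)) = (21/4 - √7/4)*(1 + (6 - (3*(-4) + 5))) = (21/4 - √7/4)*(1 + (6 - (-12 + 5))) = (21/4 - √7/4)*(1 + (6 - 1*(-7))) = (21/4 - √7/4)*(1 + (6 + 7)) = (21/4 - √7/4)*(1 + 13) = (21/4 - √7/4)*14 = 147/2 - 7*√7/2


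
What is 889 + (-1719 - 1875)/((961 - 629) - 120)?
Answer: 92437/106 ≈ 872.05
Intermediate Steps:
889 + (-1719 - 1875)/((961 - 629) - 120) = 889 - 3594/(332 - 120) = 889 - 3594/212 = 889 - 3594*1/212 = 889 - 1797/106 = 92437/106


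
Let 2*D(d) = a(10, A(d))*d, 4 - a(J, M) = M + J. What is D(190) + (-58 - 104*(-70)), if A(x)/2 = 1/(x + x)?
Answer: 13303/2 ≈ 6651.5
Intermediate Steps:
A(x) = 1/x (A(x) = 2/(x + x) = 2/((2*x)) = 2*(1/(2*x)) = 1/x)
a(J, M) = 4 - J - M (a(J, M) = 4 - (M + J) = 4 - (J + M) = 4 + (-J - M) = 4 - J - M)
D(d) = d*(-6 - 1/d)/2 (D(d) = ((4 - 1*10 - 1/d)*d)/2 = ((4 - 10 - 1/d)*d)/2 = ((-6 - 1/d)*d)/2 = (d*(-6 - 1/d))/2 = d*(-6 - 1/d)/2)
D(190) + (-58 - 104*(-70)) = (-½ - 3*190) + (-58 - 104*(-70)) = (-½ - 570) + (-58 + 7280) = -1141/2 + 7222 = 13303/2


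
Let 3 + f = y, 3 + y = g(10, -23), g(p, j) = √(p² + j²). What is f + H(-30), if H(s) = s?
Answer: -36 + √629 ≈ -10.920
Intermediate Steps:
g(p, j) = √(j² + p²)
y = -3 + √629 (y = -3 + √((-23)² + 10²) = -3 + √(529 + 100) = -3 + √629 ≈ 22.080)
f = -6 + √629 (f = -3 + (-3 + √629) = -6 + √629 ≈ 19.080)
f + H(-30) = (-6 + √629) - 30 = -36 + √629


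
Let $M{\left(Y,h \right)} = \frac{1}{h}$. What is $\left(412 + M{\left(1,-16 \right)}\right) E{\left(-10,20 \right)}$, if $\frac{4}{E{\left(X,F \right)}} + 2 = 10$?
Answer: $\frac{6591}{32} \approx 205.97$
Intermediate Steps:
$E{\left(X,F \right)} = \frac{1}{2}$ ($E{\left(X,F \right)} = \frac{4}{-2 + 10} = \frac{4}{8} = 4 \cdot \frac{1}{8} = \frac{1}{2}$)
$\left(412 + M{\left(1,-16 \right)}\right) E{\left(-10,20 \right)} = \left(412 + \frac{1}{-16}\right) \frac{1}{2} = \left(412 - \frac{1}{16}\right) \frac{1}{2} = \frac{6591}{16} \cdot \frac{1}{2} = \frac{6591}{32}$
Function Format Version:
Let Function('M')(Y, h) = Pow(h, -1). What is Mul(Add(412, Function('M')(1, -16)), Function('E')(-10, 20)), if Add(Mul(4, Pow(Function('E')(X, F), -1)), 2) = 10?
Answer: Rational(6591, 32) ≈ 205.97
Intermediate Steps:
Function('E')(X, F) = Rational(1, 2) (Function('E')(X, F) = Mul(4, Pow(Add(-2, 10), -1)) = Mul(4, Pow(8, -1)) = Mul(4, Rational(1, 8)) = Rational(1, 2))
Mul(Add(412, Function('M')(1, -16)), Function('E')(-10, 20)) = Mul(Add(412, Pow(-16, -1)), Rational(1, 2)) = Mul(Add(412, Rational(-1, 16)), Rational(1, 2)) = Mul(Rational(6591, 16), Rational(1, 2)) = Rational(6591, 32)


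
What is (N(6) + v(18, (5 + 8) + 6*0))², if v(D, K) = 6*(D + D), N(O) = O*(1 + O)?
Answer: 66564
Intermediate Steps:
v(D, K) = 12*D (v(D, K) = 6*(2*D) = 12*D)
(N(6) + v(18, (5 + 8) + 6*0))² = (6*(1 + 6) + 12*18)² = (6*7 + 216)² = (42 + 216)² = 258² = 66564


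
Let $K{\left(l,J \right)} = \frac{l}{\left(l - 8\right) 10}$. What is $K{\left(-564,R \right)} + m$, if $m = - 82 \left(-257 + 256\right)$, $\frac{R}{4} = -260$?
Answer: $\frac{117401}{1430} \approx 82.099$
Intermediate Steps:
$R = -1040$ ($R = 4 \left(-260\right) = -1040$)
$K{\left(l,J \right)} = \frac{l}{-80 + 10 l}$ ($K{\left(l,J \right)} = \frac{l}{\left(-8 + l\right) 10} = \frac{l}{-80 + 10 l}$)
$m = 82$ ($m = \left(-82\right) \left(-1\right) = 82$)
$K{\left(-564,R \right)} + m = \frac{1}{10} \left(-564\right) \frac{1}{-8 - 564} + 82 = \frac{1}{10} \left(-564\right) \frac{1}{-572} + 82 = \frac{1}{10} \left(-564\right) \left(- \frac{1}{572}\right) + 82 = \frac{141}{1430} + 82 = \frac{117401}{1430}$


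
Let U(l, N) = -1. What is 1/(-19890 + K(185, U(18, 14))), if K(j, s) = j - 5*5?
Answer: -1/19730 ≈ -5.0684e-5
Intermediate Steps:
K(j, s) = -25 + j (K(j, s) = j - 25 = -25 + j)
1/(-19890 + K(185, U(18, 14))) = 1/(-19890 + (-25 + 185)) = 1/(-19890 + 160) = 1/(-19730) = -1/19730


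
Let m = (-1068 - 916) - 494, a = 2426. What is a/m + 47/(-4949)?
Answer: -865910/875973 ≈ -0.98851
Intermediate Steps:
m = -2478 (m = -1984 - 494 = -2478)
a/m + 47/(-4949) = 2426/(-2478) + 47/(-4949) = 2426*(-1/2478) + 47*(-1/4949) = -1213/1239 - 47/4949 = -865910/875973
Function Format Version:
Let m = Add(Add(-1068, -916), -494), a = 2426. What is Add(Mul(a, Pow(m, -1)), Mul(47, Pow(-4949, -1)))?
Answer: Rational(-865910, 875973) ≈ -0.98851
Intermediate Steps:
m = -2478 (m = Add(-1984, -494) = -2478)
Add(Mul(a, Pow(m, -1)), Mul(47, Pow(-4949, -1))) = Add(Mul(2426, Pow(-2478, -1)), Mul(47, Pow(-4949, -1))) = Add(Mul(2426, Rational(-1, 2478)), Mul(47, Rational(-1, 4949))) = Add(Rational(-1213, 1239), Rational(-47, 4949)) = Rational(-865910, 875973)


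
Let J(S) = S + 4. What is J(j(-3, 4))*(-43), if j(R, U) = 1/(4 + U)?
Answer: -1419/8 ≈ -177.38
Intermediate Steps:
J(S) = 4 + S
J(j(-3, 4))*(-43) = (4 + 1/(4 + 4))*(-43) = (4 + 1/8)*(-43) = (33/8)*(-43) = -1419/8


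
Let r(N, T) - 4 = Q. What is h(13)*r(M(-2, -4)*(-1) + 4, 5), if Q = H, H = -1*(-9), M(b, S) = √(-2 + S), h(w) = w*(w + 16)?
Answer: 4901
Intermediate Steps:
h(w) = w*(16 + w)
H = 9
Q = 9
r(N, T) = 13 (r(N, T) = 4 + 9 = 13)
h(13)*r(M(-2, -4)*(-1) + 4, 5) = (13*(16 + 13))*13 = (13*29)*13 = 377*13 = 4901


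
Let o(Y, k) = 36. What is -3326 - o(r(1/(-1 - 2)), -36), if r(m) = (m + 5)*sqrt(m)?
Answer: -3362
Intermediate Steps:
r(m) = sqrt(m)*(5 + m) (r(m) = (5 + m)*sqrt(m) = sqrt(m)*(5 + m))
-3326 - o(r(1/(-1 - 2)), -36) = -3326 - 1*36 = -3326 - 36 = -3362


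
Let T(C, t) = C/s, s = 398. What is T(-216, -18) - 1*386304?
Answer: -76874604/199 ≈ -3.8630e+5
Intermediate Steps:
T(C, t) = C/398
T(-216, -18) - 1*386304 = (1/398)*(-216) - 1*386304 = -108/199 - 386304 = -76874604/199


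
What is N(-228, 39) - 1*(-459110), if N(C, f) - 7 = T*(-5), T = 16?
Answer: 459037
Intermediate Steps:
N(C, f) = -73 (N(C, f) = 7 + 16*(-5) = 7 - 80 = -73)
N(-228, 39) - 1*(-459110) = -73 - 1*(-459110) = -73 + 459110 = 459037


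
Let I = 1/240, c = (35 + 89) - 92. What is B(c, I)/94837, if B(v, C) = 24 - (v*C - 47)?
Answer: 1063/1422555 ≈ 0.00074725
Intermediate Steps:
c = 32 (c = 124 - 92 = 32)
I = 1/240 ≈ 0.0041667
B(v, C) = 71 - C*v (B(v, C) = 24 - (C*v - 47) = 24 - (-47 + C*v) = 24 + (47 - C*v) = 71 - C*v)
B(c, I)/94837 = (71 - 1*1/240*32)/94837 = (71 - 2/15)*(1/94837) = (1063/15)*(1/94837) = 1063/1422555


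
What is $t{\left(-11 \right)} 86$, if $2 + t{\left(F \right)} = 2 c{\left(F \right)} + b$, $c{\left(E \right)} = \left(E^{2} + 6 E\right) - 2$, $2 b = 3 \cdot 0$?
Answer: $8944$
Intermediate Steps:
$b = 0$ ($b = \frac{3 \cdot 0}{2} = \frac{1}{2} \cdot 0 = 0$)
$c{\left(E \right)} = -2 + E^{2} + 6 E$
$t{\left(F \right)} = -6 + 2 F^{2} + 12 F$ ($t{\left(F \right)} = -2 + \left(2 \left(-2 + F^{2} + 6 F\right) + 0\right) = -2 + \left(\left(-4 + 2 F^{2} + 12 F\right) + 0\right) = -2 + \left(-4 + 2 F^{2} + 12 F\right) = -6 + 2 F^{2} + 12 F$)
$t{\left(-11 \right)} 86 = \left(-6 + 2 \left(-11\right)^{2} + 12 \left(-11\right)\right) 86 = \left(-6 + 2 \cdot 121 - 132\right) 86 = \left(-6 + 242 - 132\right) 86 = 104 \cdot 86 = 8944$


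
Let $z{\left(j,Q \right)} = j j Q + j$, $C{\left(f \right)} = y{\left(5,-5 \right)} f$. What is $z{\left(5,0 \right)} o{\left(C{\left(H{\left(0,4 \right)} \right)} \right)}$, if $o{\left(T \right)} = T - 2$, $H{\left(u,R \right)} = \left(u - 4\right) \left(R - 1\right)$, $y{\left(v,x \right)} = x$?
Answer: $290$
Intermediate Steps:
$H{\left(u,R \right)} = \left(-1 + R\right) \left(-4 + u\right)$ ($H{\left(u,R \right)} = \left(-4 + u\right) \left(-1 + R\right) = \left(-1 + R\right) \left(-4 + u\right)$)
$C{\left(f \right)} = - 5 f$
$z{\left(j,Q \right)} = j + Q j^{2}$ ($z{\left(j,Q \right)} = j^{2} Q + j = Q j^{2} + j = j + Q j^{2}$)
$o{\left(T \right)} = -2 + T$ ($o{\left(T \right)} = T - 2 = -2 + T$)
$z{\left(5,0 \right)} o{\left(C{\left(H{\left(0,4 \right)} \right)} \right)} = 5 \left(1 + 0 \cdot 5\right) \left(-2 - 5 \left(4 - 0 - 16 + 4 \cdot 0\right)\right) = 5 \left(1 + 0\right) \left(-2 - 5 \left(4 + 0 - 16 + 0\right)\right) = 5 \cdot 1 \left(-2 - -60\right) = 5 \left(-2 + 60\right) = 5 \cdot 58 = 290$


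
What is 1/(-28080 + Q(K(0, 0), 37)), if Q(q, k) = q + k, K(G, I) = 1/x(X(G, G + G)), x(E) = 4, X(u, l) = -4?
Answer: -4/112171 ≈ -3.5660e-5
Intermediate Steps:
K(G, I) = ¼ (K(G, I) = 1/4 = ¼)
Q(q, k) = k + q
1/(-28080 + Q(K(0, 0), 37)) = 1/(-28080 + (37 + ¼)) = 1/(-28080 + 149/4) = 1/(-112171/4) = -4/112171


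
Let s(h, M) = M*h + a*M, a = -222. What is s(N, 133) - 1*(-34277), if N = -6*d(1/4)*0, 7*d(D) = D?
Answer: 4751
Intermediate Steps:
d(D) = D/7
N = 0 (N = -6*1/4/7*0 = -6*1*(1/4)/7*0 = -6/(7*4)*0 = -6*1/28*0 = -3/14*0 = 0)
s(h, M) = -222*M + M*h (s(h, M) = M*h - 222*M = -222*M + M*h)
s(N, 133) - 1*(-34277) = 133*(-222 + 0) - 1*(-34277) = 133*(-222) + 34277 = -29526 + 34277 = 4751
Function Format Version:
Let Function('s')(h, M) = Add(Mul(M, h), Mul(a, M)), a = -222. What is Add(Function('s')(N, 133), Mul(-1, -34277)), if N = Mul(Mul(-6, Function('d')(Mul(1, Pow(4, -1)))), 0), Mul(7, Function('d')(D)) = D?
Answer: 4751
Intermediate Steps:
Function('d')(D) = Mul(Rational(1, 7), D)
N = 0 (N = Mul(Mul(-6, Mul(Rational(1, 7), Mul(1, Pow(4, -1)))), 0) = Mul(Mul(-6, Mul(Rational(1, 7), Mul(1, Rational(1, 4)))), 0) = Mul(Mul(-6, Mul(Rational(1, 7), Rational(1, 4))), 0) = Mul(Mul(-6, Rational(1, 28)), 0) = Mul(Rational(-3, 14), 0) = 0)
Function('s')(h, M) = Add(Mul(-222, M), Mul(M, h)) (Function('s')(h, M) = Add(Mul(M, h), Mul(-222, M)) = Add(Mul(-222, M), Mul(M, h)))
Add(Function('s')(N, 133), Mul(-1, -34277)) = Add(Mul(133, Add(-222, 0)), Mul(-1, -34277)) = Add(Mul(133, -222), 34277) = Add(-29526, 34277) = 4751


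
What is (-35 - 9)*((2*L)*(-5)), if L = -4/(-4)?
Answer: 440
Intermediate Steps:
L = 1 (L = -4*(-¼) = 1)
(-35 - 9)*((2*L)*(-5)) = (-35 - 9)*((2*1)*(-5)) = -88*(-5) = -44*(-10) = 440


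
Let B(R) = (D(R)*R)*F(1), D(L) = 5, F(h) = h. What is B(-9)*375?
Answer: -16875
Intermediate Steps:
B(R) = 5*R (B(R) = (5*R)*1 = 5*R)
B(-9)*375 = (5*(-9))*375 = -45*375 = -16875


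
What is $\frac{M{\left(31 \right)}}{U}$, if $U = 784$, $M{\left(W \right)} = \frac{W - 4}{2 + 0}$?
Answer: $\frac{27}{1568} \approx 0.017219$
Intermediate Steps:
$M{\left(W \right)} = -2 + \frac{W}{2}$ ($M{\left(W \right)} = \frac{-4 + W}{2} = \left(-4 + W\right) \frac{1}{2} = -2 + \frac{W}{2}$)
$\frac{M{\left(31 \right)}}{U} = \frac{-2 + \frac{1}{2} \cdot 31}{784} = \left(-2 + \frac{31}{2}\right) \frac{1}{784} = \frac{27}{2} \cdot \frac{1}{784} = \frac{27}{1568}$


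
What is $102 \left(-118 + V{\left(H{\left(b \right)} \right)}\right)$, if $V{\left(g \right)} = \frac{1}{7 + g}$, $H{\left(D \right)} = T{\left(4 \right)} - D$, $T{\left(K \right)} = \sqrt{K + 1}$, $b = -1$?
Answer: $- \frac{709308}{59} - \frac{102 \sqrt{5}}{59} \approx -12026.0$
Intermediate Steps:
$T{\left(K \right)} = \sqrt{1 + K}$
$H{\left(D \right)} = \sqrt{5} - D$ ($H{\left(D \right)} = \sqrt{1 + 4} - D = \sqrt{5} - D$)
$102 \left(-118 + V{\left(H{\left(b \right)} \right)}\right) = 102 \left(-118 + \frac{1}{7 - \left(-1 - \sqrt{5}\right)}\right) = 102 \left(-118 + \frac{1}{7 + \left(\sqrt{5} + 1\right)}\right) = 102 \left(-118 + \frac{1}{7 + \left(1 + \sqrt{5}\right)}\right) = 102 \left(-118 + \frac{1}{8 + \sqrt{5}}\right) = -12036 + \frac{102}{8 + \sqrt{5}}$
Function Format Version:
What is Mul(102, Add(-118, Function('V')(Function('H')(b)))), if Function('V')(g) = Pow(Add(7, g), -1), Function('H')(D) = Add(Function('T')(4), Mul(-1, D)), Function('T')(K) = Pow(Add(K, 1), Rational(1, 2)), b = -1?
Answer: Add(Rational(-709308, 59), Mul(Rational(-102, 59), Pow(5, Rational(1, 2)))) ≈ -12026.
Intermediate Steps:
Function('T')(K) = Pow(Add(1, K), Rational(1, 2))
Function('H')(D) = Add(Pow(5, Rational(1, 2)), Mul(-1, D)) (Function('H')(D) = Add(Pow(Add(1, 4), Rational(1, 2)), Mul(-1, D)) = Add(Pow(5, Rational(1, 2)), Mul(-1, D)))
Mul(102, Add(-118, Function('V')(Function('H')(b)))) = Mul(102, Add(-118, Pow(Add(7, Add(Pow(5, Rational(1, 2)), Mul(-1, -1))), -1))) = Mul(102, Add(-118, Pow(Add(7, Add(Pow(5, Rational(1, 2)), 1)), -1))) = Mul(102, Add(-118, Pow(Add(7, Add(1, Pow(5, Rational(1, 2)))), -1))) = Mul(102, Add(-118, Pow(Add(8, Pow(5, Rational(1, 2))), -1))) = Add(-12036, Mul(102, Pow(Add(8, Pow(5, Rational(1, 2))), -1)))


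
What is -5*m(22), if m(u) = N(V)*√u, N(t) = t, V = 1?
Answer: -5*√22 ≈ -23.452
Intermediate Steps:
m(u) = √u (m(u) = 1*√u = √u)
-5*m(22) = -5*√22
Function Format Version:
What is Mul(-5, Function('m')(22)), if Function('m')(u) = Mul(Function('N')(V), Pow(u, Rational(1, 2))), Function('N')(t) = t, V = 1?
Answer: Mul(-5, Pow(22, Rational(1, 2))) ≈ -23.452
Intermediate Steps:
Function('m')(u) = Pow(u, Rational(1, 2)) (Function('m')(u) = Mul(1, Pow(u, Rational(1, 2))) = Pow(u, Rational(1, 2)))
Mul(-5, Function('m')(22)) = Mul(-5, Pow(22, Rational(1, 2)))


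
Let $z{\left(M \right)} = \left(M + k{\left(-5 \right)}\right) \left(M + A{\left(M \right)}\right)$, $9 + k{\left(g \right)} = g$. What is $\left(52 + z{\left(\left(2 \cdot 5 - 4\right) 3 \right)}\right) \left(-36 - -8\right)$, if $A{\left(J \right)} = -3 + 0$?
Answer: $-3136$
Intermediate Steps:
$k{\left(g \right)} = -9 + g$
$A{\left(J \right)} = -3$
$z{\left(M \right)} = \left(-14 + M\right) \left(-3 + M\right)$ ($z{\left(M \right)} = \left(M - 14\right) \left(M - 3\right) = \left(M - 14\right) \left(-3 + M\right) = \left(-14 + M\right) \left(-3 + M\right)$)
$\left(52 + z{\left(\left(2 \cdot 5 - 4\right) 3 \right)}\right) \left(-36 - -8\right) = \left(52 + \left(42 + \left(\left(2 \cdot 5 - 4\right) 3\right)^{2} - 17 \left(2 \cdot 5 - 4\right) 3\right)\right) \left(-36 - -8\right) = \left(52 + \left(42 + \left(\left(10 - 4\right) 3\right)^{2} - 17 \left(10 - 4\right) 3\right)\right) \left(-36 + 8\right) = \left(52 + \left(42 + \left(6 \cdot 3\right)^{2} - 17 \cdot 6 \cdot 3\right)\right) \left(-28\right) = \left(52 + \left(42 + 18^{2} - 306\right)\right) \left(-28\right) = \left(52 + \left(42 + 324 - 306\right)\right) \left(-28\right) = \left(52 + 60\right) \left(-28\right) = 112 \left(-28\right) = -3136$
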